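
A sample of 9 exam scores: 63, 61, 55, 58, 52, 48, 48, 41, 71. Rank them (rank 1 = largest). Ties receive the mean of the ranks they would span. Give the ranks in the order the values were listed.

Sorted (descending): 71, 63, 61, 58, 55, 52, 48, 48, 41
The 2 values of 48 occupy positions 7–8 → average rank (7+8)/2 = 7.5.

2, 3, 5, 4, 6, 7.5, 7.5, 9, 1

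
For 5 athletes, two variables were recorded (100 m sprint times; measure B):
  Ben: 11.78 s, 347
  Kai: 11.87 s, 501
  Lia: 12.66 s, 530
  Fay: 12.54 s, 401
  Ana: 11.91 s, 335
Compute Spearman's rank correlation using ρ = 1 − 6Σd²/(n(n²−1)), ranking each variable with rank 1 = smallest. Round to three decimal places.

Ranks of variable 1: 1, 2, 5, 4, 3
Ranks of variable 2: 2, 4, 5, 3, 1
d = r₁ − r₂: -1, -2, 0, 1, 2
d²: 1, 4, 0, 1, 4; Σd² = 10
ρ = 1 − 6·10/(5·24) = 1 − 60/120 = 0.500

0.500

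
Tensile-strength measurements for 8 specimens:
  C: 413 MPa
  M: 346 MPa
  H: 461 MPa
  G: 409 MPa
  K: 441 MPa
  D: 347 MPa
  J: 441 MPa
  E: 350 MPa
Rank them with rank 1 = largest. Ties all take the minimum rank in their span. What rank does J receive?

2

Sorted (descending): 461, 441, 441, 413, 409, 350, 347, 346
The 2 values of 441 occupy positions 2–3 → each gets rank 2.
J has value 441 MPa → rank 2.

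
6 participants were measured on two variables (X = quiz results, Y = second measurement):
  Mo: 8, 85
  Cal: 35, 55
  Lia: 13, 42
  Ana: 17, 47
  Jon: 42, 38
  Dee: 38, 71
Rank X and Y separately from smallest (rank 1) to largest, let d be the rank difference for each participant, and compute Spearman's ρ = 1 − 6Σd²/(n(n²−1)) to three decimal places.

Ranks of variable 1: 1, 4, 2, 3, 6, 5
Ranks of variable 2: 6, 4, 2, 3, 1, 5
d = r₁ − r₂: -5, 0, 0, 0, 5, 0
d²: 25, 0, 0, 0, 25, 0; Σd² = 50
ρ = 1 − 6·50/(6·35) = 1 − 300/210 = -0.429

-0.429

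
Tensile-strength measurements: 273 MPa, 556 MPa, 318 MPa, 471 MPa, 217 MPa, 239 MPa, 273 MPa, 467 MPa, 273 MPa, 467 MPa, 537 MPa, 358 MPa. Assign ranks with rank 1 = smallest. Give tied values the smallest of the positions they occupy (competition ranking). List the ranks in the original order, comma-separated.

Sorted (ascending): 217, 239, 273, 273, 273, 318, 358, 467, 467, 471, 537, 556
The 3 values of 273 occupy positions 3–5 → each gets rank 3.
The 2 values of 467 occupy positions 8–9 → each gets rank 8.

3, 12, 6, 10, 1, 2, 3, 8, 3, 8, 11, 7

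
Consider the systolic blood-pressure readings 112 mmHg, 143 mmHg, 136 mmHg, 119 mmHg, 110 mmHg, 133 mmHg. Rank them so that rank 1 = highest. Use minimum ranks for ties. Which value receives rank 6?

Sorted (descending): 143, 136, 133, 119, 112, 110
No ties — each value takes its position as its rank.
Rank 6 → value 110.

110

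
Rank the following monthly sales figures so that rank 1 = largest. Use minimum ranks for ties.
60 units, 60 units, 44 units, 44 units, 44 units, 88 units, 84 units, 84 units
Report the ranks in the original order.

4, 4, 6, 6, 6, 1, 2, 2

Sorted (descending): 88, 84, 84, 60, 60, 44, 44, 44
The 2 values of 84 occupy positions 2–3 → each gets rank 2.
The 2 values of 60 occupy positions 4–5 → each gets rank 4.
The 3 values of 44 occupy positions 6–8 → each gets rank 6.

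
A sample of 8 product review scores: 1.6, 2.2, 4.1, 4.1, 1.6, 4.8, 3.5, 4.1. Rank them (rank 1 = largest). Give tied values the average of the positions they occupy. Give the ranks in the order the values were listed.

7.5, 6, 3, 3, 7.5, 1, 5, 3

Sorted (descending): 4.8, 4.1, 4.1, 4.1, 3.5, 2.2, 1.6, 1.6
The 3 values of 4.1 occupy positions 2–4 → average rank 3.
The 2 values of 1.6 occupy positions 7–8 → average rank (7+8)/2 = 7.5.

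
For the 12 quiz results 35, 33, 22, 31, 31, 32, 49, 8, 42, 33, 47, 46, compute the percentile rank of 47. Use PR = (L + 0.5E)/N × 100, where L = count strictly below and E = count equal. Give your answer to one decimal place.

N = 12.
Strictly below 47: 10. Equal to 47: 1.
PR = (10 + 0.5·1)/12 × 100 = 87.5

87.5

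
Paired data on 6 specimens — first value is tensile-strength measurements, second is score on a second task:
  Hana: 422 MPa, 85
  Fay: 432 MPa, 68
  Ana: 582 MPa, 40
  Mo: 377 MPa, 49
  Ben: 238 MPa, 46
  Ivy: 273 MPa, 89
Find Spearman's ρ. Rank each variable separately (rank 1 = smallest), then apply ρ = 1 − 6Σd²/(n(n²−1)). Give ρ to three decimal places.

Ranks of variable 1: 4, 5, 6, 3, 1, 2
Ranks of variable 2: 5, 4, 1, 3, 2, 6
d = r₁ − r₂: -1, 1, 5, 0, -1, -4
d²: 1, 1, 25, 0, 1, 16; Σd² = 44
ρ = 1 − 6·44/(6·35) = 1 − 264/210 = -0.257

-0.257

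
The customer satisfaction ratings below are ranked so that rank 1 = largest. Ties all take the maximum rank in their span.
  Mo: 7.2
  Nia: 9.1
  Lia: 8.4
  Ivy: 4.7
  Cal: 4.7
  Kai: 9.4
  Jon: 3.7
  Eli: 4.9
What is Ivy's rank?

7

Sorted (descending): 9.4, 9.1, 8.4, 7.2, 4.9, 4.7, 4.7, 3.7
The 2 values of 4.7 occupy positions 6–7 → each gets rank 7.
Ivy has value 4.7 → rank 7.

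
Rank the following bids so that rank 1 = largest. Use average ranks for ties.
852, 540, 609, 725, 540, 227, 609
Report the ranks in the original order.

Sorted (descending): 852, 725, 609, 609, 540, 540, 227
The 2 values of 609 occupy positions 3–4 → average rank (3+4)/2 = 3.5.
The 2 values of 540 occupy positions 5–6 → average rank (5+6)/2 = 5.5.

1, 5.5, 3.5, 2, 5.5, 7, 3.5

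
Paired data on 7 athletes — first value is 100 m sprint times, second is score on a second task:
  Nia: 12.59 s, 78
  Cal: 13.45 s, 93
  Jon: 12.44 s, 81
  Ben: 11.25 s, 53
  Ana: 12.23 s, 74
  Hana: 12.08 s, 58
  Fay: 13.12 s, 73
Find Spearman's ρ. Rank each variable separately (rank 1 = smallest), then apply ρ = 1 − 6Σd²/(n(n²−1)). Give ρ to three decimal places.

0.750

Ranks of variable 1: 5, 7, 4, 1, 3, 2, 6
Ranks of variable 2: 5, 7, 6, 1, 4, 2, 3
d = r₁ − r₂: 0, 0, -2, 0, -1, 0, 3
d²: 0, 0, 4, 0, 1, 0, 9; Σd² = 14
ρ = 1 − 6·14/(7·48) = 1 − 84/336 = 0.750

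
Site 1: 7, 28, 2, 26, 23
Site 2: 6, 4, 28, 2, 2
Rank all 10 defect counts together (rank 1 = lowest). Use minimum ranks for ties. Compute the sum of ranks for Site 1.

Sorted (ascending): 2, 2, 2, 4, 6, 7, 23, 26, 28, 28
The 3 values of 2 occupy positions 1–3 → each gets rank 1.
The 2 values of 28 occupy positions 9–10 → each gets rank 9.
Site 1 values → pooled ranks: 7→6, 28→9, 2→1, 26→8, 23→7
Rank sum = 6 + 9 + 1 + 8 + 7 = 31

31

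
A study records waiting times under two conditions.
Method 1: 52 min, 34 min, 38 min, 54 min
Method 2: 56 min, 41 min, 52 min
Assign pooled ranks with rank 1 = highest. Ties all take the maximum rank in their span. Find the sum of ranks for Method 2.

Sorted (descending): 56, 54, 52, 52, 41, 38, 34
The 2 values of 52 occupy positions 3–4 → each gets rank 4.
Method 2 values → pooled ranks: 56→1, 41→5, 52→4
Rank sum = 1 + 5 + 4 = 10

10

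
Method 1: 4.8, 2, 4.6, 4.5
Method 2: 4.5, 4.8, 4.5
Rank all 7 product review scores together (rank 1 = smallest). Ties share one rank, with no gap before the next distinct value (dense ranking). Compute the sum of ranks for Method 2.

Sorted (ascending): 2, 4.5, 4.5, 4.5, 4.6, 4.8, 4.8
The 3 values of 4.5 share dense rank 2.
The 2 values of 4.8 share dense rank 4.
Remaining distinct values take the next consecutive integers.
Method 2 values → pooled ranks: 4.5→2, 4.8→4, 4.5→2
Rank sum = 2 + 4 + 2 = 8

8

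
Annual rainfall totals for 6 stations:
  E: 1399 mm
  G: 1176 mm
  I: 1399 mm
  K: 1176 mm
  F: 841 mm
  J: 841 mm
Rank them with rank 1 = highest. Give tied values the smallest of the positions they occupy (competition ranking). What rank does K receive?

Sorted (descending): 1399, 1399, 1176, 1176, 841, 841
The 2 values of 1399 occupy positions 1–2 → each gets rank 1.
The 2 values of 1176 occupy positions 3–4 → each gets rank 3.
The 2 values of 841 occupy positions 5–6 → each gets rank 5.
K has value 1176 mm → rank 3.

3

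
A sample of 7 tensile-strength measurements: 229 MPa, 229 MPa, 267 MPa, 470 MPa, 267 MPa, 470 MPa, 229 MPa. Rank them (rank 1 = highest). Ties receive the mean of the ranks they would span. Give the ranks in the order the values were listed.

6, 6, 3.5, 1.5, 3.5, 1.5, 6

Sorted (descending): 470, 470, 267, 267, 229, 229, 229
The 2 values of 470 occupy positions 1–2 → average rank (1+2)/2 = 1.5.
The 2 values of 267 occupy positions 3–4 → average rank (3+4)/2 = 3.5.
The 3 values of 229 occupy positions 5–7 → average rank 6.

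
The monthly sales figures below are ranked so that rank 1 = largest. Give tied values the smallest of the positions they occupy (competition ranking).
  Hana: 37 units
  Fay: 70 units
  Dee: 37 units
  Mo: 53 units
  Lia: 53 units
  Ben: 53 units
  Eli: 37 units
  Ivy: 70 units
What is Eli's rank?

6

Sorted (descending): 70, 70, 53, 53, 53, 37, 37, 37
The 2 values of 70 occupy positions 1–2 → each gets rank 1.
The 3 values of 53 occupy positions 3–5 → each gets rank 3.
The 3 values of 37 occupy positions 6–8 → each gets rank 6.
Eli has value 37 units → rank 6.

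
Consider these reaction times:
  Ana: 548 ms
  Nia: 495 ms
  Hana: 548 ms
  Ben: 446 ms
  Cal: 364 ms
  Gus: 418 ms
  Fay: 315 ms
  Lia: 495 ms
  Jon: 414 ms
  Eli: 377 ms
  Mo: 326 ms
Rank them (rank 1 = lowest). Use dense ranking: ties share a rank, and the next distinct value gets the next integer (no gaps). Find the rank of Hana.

9

Sorted (ascending): 315, 326, 364, 377, 414, 418, 446, 495, 495, 548, 548
The 2 values of 495 share dense rank 8.
The 2 values of 548 share dense rank 9.
Remaining distinct values take the next consecutive integers.
Hana has value 548 ms → rank 9.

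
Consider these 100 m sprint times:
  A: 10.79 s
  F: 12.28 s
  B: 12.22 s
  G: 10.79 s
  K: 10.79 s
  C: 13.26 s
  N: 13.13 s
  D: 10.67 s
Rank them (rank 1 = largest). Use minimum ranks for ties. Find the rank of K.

5

Sorted (descending): 13.26, 13.13, 12.28, 12.22, 10.79, 10.79, 10.79, 10.67
The 3 values of 10.79 occupy positions 5–7 → each gets rank 5.
K has value 10.79 s → rank 5.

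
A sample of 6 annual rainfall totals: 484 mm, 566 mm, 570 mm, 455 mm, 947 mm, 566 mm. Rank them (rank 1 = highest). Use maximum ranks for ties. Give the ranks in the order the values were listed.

Sorted (descending): 947, 570, 566, 566, 484, 455
The 2 values of 566 occupy positions 3–4 → each gets rank 4.

5, 4, 2, 6, 1, 4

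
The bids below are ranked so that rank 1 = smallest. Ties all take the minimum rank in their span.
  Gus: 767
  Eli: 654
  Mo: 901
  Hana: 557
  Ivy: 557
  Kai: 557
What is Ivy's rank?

Sorted (ascending): 557, 557, 557, 654, 767, 901
The 3 values of 557 occupy positions 1–3 → each gets rank 1.
Ivy has value 557 → rank 1.

1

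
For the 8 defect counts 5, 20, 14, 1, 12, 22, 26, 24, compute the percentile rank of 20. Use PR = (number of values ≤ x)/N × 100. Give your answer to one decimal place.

62.5

N = 8.
Strictly below 20: 4. Equal to 20: 1.
PR = 5/8 × 100 = 62.5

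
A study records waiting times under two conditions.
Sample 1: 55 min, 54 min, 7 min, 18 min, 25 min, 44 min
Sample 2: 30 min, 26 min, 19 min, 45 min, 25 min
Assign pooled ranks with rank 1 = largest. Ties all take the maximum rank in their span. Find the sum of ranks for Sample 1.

36

Sorted (descending): 55, 54, 45, 44, 30, 26, 25, 25, 19, 18, 7
The 2 values of 25 occupy positions 7–8 → each gets rank 8.
Sample 1 values → pooled ranks: 55→1, 54→2, 7→11, 18→10, 25→8, 44→4
Rank sum = 1 + 2 + 11 + 10 + 8 + 4 = 36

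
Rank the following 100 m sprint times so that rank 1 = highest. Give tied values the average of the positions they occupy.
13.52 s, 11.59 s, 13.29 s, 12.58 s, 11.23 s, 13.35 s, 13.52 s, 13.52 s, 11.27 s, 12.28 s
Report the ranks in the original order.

Sorted (descending): 13.52, 13.52, 13.52, 13.35, 13.29, 12.58, 12.28, 11.59, 11.27, 11.23
The 3 values of 13.52 occupy positions 1–3 → average rank 2.

2, 8, 5, 6, 10, 4, 2, 2, 9, 7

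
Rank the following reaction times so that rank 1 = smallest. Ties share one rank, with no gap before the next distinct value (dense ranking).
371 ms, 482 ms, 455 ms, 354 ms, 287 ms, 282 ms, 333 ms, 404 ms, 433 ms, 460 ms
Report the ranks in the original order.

5, 10, 8, 4, 2, 1, 3, 6, 7, 9

Sorted (ascending): 282, 287, 333, 354, 371, 404, 433, 455, 460, 482
No ties — each value takes its position as its rank.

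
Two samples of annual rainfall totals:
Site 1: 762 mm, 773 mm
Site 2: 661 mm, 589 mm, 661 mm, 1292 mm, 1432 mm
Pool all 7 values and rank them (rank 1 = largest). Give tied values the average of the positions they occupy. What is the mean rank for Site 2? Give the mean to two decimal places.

4.20

Sorted (descending): 1432, 1292, 773, 762, 661, 661, 589
The 2 values of 661 occupy positions 5–6 → average rank (5+6)/2 = 5.5.
Site 2 values → pooled ranks: 661→5.5, 589→7, 661→5.5, 1292→2, 1432→1
Mean rank = (5.5 + 7 + 5.5 + 2 + 1) / 5 = 4.20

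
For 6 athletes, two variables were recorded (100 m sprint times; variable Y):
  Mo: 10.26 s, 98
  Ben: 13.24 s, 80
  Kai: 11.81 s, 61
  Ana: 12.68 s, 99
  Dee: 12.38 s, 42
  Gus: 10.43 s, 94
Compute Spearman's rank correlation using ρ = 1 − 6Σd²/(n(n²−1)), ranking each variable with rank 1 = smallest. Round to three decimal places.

-0.143

Ranks of variable 1: 1, 6, 3, 5, 4, 2
Ranks of variable 2: 5, 3, 2, 6, 1, 4
d = r₁ − r₂: -4, 3, 1, -1, 3, -2
d²: 16, 9, 1, 1, 9, 4; Σd² = 40
ρ = 1 − 6·40/(6·35) = 1 − 240/210 = -0.143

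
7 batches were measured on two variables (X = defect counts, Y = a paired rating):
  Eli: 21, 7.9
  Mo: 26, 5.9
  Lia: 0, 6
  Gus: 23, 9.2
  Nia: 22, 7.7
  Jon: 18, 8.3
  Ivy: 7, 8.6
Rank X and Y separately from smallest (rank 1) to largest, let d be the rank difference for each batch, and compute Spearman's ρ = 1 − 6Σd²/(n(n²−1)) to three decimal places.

Ranks of variable 1: 4, 7, 1, 6, 5, 3, 2
Ranks of variable 2: 4, 1, 2, 7, 3, 5, 6
d = r₁ − r₂: 0, 6, -1, -1, 2, -2, -4
d²: 0, 36, 1, 1, 4, 4, 16; Σd² = 62
ρ = 1 − 6·62/(7·48) = 1 − 372/336 = -0.107

-0.107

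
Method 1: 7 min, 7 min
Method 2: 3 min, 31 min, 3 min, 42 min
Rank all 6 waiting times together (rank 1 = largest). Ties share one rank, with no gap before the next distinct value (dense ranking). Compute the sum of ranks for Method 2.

Sorted (descending): 42, 31, 7, 7, 3, 3
The 2 values of 7 share dense rank 3.
The 2 values of 3 share dense rank 4.
Remaining distinct values take the next consecutive integers.
Method 2 values → pooled ranks: 3→4, 31→2, 3→4, 42→1
Rank sum = 4 + 2 + 4 + 1 = 11

11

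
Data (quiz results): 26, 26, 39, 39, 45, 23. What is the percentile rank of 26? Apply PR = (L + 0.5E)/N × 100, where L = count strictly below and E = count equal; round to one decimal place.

33.3

N = 6.
Strictly below 26: 1. Equal to 26: 2.
PR = (1 + 0.5·2)/6 × 100 = 33.3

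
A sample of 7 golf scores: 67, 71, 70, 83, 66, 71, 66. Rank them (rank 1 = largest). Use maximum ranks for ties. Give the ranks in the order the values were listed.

Sorted (descending): 83, 71, 71, 70, 67, 66, 66
The 2 values of 71 occupy positions 2–3 → each gets rank 3.
The 2 values of 66 occupy positions 6–7 → each gets rank 7.

5, 3, 4, 1, 7, 3, 7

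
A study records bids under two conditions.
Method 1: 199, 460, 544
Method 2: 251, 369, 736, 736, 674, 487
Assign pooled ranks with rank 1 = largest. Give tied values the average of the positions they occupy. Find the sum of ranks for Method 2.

Sorted (descending): 736, 736, 674, 544, 487, 460, 369, 251, 199
The 2 values of 736 occupy positions 1–2 → average rank (1+2)/2 = 1.5.
Method 2 values → pooled ranks: 251→8, 369→7, 736→1.5, 736→1.5, 674→3, 487→5
Rank sum = 8 + 7 + 1.5 + 1.5 + 3 + 5 = 26

26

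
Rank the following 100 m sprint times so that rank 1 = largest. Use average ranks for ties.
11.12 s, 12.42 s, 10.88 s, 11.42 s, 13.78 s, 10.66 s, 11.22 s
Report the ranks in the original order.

5, 2, 6, 3, 1, 7, 4

Sorted (descending): 13.78, 12.42, 11.42, 11.22, 11.12, 10.88, 10.66
No ties — each value takes its position as its rank.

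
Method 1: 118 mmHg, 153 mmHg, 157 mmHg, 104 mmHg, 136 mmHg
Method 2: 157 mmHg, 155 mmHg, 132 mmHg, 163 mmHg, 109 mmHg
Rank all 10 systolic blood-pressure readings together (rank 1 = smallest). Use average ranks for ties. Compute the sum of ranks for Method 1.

23.5

Sorted (ascending): 104, 109, 118, 132, 136, 153, 155, 157, 157, 163
The 2 values of 157 occupy positions 8–9 → average rank (8+9)/2 = 8.5.
Method 1 values → pooled ranks: 118→3, 153→6, 157→8.5, 104→1, 136→5
Rank sum = 3 + 6 + 8.5 + 1 + 5 = 23.5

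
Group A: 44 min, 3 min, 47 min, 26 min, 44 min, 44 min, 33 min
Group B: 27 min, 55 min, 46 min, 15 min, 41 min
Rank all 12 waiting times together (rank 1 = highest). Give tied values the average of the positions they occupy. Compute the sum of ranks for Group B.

Sorted (descending): 55, 47, 46, 44, 44, 44, 41, 33, 27, 26, 15, 3
The 3 values of 44 occupy positions 4–6 → average rank 5.
Group B values → pooled ranks: 27→9, 55→1, 46→3, 15→11, 41→7
Rank sum = 9 + 1 + 3 + 11 + 7 = 31

31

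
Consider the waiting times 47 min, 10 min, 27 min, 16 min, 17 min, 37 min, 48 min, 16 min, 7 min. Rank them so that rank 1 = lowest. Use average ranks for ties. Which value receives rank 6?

27

Sorted (ascending): 7, 10, 16, 16, 17, 27, 37, 47, 48
The 2 values of 16 occupy positions 3–4 → average rank (3+4)/2 = 3.5.
Rank 6 → value 27.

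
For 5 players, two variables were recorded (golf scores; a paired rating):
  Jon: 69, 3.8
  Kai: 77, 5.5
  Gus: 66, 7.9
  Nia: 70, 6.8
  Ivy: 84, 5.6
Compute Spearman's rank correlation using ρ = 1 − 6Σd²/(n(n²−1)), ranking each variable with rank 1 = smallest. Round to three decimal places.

-0.300

Ranks of variable 1: 2, 4, 1, 3, 5
Ranks of variable 2: 1, 2, 5, 4, 3
d = r₁ − r₂: 1, 2, -4, -1, 2
d²: 1, 4, 16, 1, 4; Σd² = 26
ρ = 1 − 6·26/(5·24) = 1 − 156/120 = -0.300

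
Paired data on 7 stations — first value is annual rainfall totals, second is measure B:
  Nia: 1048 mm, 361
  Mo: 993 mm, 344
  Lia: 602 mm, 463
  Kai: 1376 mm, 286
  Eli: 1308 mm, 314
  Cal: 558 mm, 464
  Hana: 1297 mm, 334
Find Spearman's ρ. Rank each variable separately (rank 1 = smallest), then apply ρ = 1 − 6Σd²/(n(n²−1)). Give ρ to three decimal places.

-0.964

Ranks of variable 1: 4, 3, 2, 7, 6, 1, 5
Ranks of variable 2: 5, 4, 6, 1, 2, 7, 3
d = r₁ − r₂: -1, -1, -4, 6, 4, -6, 2
d²: 1, 1, 16, 36, 16, 36, 4; Σd² = 110
ρ = 1 − 6·110/(7·48) = 1 − 660/336 = -0.964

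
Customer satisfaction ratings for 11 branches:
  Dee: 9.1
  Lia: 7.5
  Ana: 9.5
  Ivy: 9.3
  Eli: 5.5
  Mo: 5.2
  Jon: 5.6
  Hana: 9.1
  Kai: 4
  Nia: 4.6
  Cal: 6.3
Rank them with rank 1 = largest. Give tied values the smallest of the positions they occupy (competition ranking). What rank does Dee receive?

3

Sorted (descending): 9.5, 9.3, 9.1, 9.1, 7.5, 6.3, 5.6, 5.5, 5.2, 4.6, 4
The 2 values of 9.1 occupy positions 3–4 → each gets rank 3.
Dee has value 9.1 → rank 3.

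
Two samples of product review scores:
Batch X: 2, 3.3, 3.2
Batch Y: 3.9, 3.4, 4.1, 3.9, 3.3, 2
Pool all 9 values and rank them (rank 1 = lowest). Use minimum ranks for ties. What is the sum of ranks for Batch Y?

Sorted (ascending): 2, 2, 3.2, 3.3, 3.3, 3.4, 3.9, 3.9, 4.1
The 2 values of 2 occupy positions 1–2 → each gets rank 1.
The 2 values of 3.3 occupy positions 4–5 → each gets rank 4.
The 2 values of 3.9 occupy positions 7–8 → each gets rank 7.
Batch Y values → pooled ranks: 3.9→7, 3.4→6, 4.1→9, 3.9→7, 3.3→4, 2→1
Rank sum = 7 + 6 + 9 + 7 + 4 + 1 = 34

34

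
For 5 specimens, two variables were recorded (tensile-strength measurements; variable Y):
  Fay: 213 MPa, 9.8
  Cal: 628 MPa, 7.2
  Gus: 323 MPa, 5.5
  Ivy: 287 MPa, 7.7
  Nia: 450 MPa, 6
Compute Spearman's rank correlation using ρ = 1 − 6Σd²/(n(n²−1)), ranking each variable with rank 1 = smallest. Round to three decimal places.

Ranks of variable 1: 1, 5, 3, 2, 4
Ranks of variable 2: 5, 3, 1, 4, 2
d = r₁ − r₂: -4, 2, 2, -2, 2
d²: 16, 4, 4, 4, 4; Σd² = 32
ρ = 1 − 6·32/(5·24) = 1 − 192/120 = -0.600

-0.600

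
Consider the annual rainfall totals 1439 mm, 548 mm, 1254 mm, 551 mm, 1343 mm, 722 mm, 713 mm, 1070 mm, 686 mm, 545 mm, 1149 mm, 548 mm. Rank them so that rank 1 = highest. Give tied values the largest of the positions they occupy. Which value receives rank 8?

686

Sorted (descending): 1439, 1343, 1254, 1149, 1070, 722, 713, 686, 551, 548, 548, 545
The 2 values of 548 occupy positions 10–11 → each gets rank 11.
Rank 8 → value 686.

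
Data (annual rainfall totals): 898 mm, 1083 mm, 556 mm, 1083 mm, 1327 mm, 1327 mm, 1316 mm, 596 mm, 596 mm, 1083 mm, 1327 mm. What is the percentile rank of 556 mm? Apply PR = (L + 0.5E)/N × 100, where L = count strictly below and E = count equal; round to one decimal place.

N = 11.
Strictly below 556: 0. Equal to 556: 1.
PR = (0 + 0.5·1)/11 × 100 = 4.5

4.5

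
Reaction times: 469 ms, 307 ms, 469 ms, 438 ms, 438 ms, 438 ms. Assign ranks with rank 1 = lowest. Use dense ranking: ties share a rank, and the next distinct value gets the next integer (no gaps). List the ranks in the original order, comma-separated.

3, 1, 3, 2, 2, 2

Sorted (ascending): 307, 438, 438, 438, 469, 469
The 3 values of 438 share dense rank 2.
The 2 values of 469 share dense rank 3.
Remaining distinct values take the next consecutive integers.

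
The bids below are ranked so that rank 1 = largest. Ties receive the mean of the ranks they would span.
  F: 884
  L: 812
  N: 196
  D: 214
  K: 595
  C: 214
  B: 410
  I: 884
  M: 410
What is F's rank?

Sorted (descending): 884, 884, 812, 595, 410, 410, 214, 214, 196
The 2 values of 884 occupy positions 1–2 → average rank (1+2)/2 = 1.5.
The 2 values of 410 occupy positions 5–6 → average rank (5+6)/2 = 5.5.
The 2 values of 214 occupy positions 7–8 → average rank (7+8)/2 = 7.5.
F has value 884 → rank 1.5.

1.5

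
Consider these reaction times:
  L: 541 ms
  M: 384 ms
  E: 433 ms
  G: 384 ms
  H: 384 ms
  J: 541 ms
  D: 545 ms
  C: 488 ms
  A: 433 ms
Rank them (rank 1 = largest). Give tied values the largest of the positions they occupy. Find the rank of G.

9

Sorted (descending): 545, 541, 541, 488, 433, 433, 384, 384, 384
The 2 values of 541 occupy positions 2–3 → each gets rank 3.
The 2 values of 433 occupy positions 5–6 → each gets rank 6.
The 3 values of 384 occupy positions 7–9 → each gets rank 9.
G has value 384 ms → rank 9.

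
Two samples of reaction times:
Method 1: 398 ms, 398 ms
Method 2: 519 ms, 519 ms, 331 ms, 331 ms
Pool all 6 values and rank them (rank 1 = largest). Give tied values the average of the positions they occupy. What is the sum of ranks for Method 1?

Sorted (descending): 519, 519, 398, 398, 331, 331
The 2 values of 519 occupy positions 1–2 → average rank (1+2)/2 = 1.5.
The 2 values of 398 occupy positions 3–4 → average rank (3+4)/2 = 3.5.
The 2 values of 331 occupy positions 5–6 → average rank (5+6)/2 = 5.5.
Method 1 values → pooled ranks: 398→3.5, 398→3.5
Rank sum = 3.5 + 3.5 = 7

7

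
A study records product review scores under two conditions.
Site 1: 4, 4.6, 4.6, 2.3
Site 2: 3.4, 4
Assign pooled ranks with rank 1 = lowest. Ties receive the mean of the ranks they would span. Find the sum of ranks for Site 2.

5.5

Sorted (ascending): 2.3, 3.4, 4, 4, 4.6, 4.6
The 2 values of 4 occupy positions 3–4 → average rank (3+4)/2 = 3.5.
The 2 values of 4.6 occupy positions 5–6 → average rank (5+6)/2 = 5.5.
Site 2 values → pooled ranks: 3.4→2, 4→3.5
Rank sum = 2 + 3.5 = 5.5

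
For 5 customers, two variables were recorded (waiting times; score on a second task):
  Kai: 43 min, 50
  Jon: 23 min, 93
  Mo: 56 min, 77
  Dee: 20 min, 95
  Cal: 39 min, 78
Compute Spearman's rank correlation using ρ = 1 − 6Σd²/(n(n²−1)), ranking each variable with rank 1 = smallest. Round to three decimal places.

Ranks of variable 1: 4, 2, 5, 1, 3
Ranks of variable 2: 1, 4, 2, 5, 3
d = r₁ − r₂: 3, -2, 3, -4, 0
d²: 9, 4, 9, 16, 0; Σd² = 38
ρ = 1 − 6·38/(5·24) = 1 − 228/120 = -0.900

-0.900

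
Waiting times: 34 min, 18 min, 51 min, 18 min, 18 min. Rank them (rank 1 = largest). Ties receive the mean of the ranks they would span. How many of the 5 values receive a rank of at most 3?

2

Sorted (descending): 51, 34, 18, 18, 18
The 3 values of 18 occupy positions 3–5 → average rank 4.
Ranks ≤ 3: {1, 2} → 2 values.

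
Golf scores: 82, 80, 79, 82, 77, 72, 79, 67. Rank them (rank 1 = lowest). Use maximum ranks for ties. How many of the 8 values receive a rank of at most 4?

3

Sorted (ascending): 67, 72, 77, 79, 79, 80, 82, 82
The 2 values of 79 occupy positions 4–5 → each gets rank 5.
The 2 values of 82 occupy positions 7–8 → each gets rank 8.
Ranks ≤ 4: {1, 2, 3} → 3 values.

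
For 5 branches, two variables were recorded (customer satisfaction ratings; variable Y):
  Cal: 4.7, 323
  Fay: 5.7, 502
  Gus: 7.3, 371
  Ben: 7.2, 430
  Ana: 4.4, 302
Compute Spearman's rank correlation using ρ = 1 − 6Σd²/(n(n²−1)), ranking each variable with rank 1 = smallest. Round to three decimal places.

Ranks of variable 1: 2, 3, 5, 4, 1
Ranks of variable 2: 2, 5, 3, 4, 1
d = r₁ − r₂: 0, -2, 2, 0, 0
d²: 0, 4, 4, 0, 0; Σd² = 8
ρ = 1 − 6·8/(5·24) = 1 − 48/120 = 0.600

0.600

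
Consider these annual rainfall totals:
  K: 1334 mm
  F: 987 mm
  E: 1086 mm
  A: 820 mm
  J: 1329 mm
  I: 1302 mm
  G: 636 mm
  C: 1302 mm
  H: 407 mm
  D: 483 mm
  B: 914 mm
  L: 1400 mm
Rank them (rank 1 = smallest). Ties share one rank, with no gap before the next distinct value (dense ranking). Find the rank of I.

Sorted (ascending): 407, 483, 636, 820, 914, 987, 1086, 1302, 1302, 1329, 1334, 1400
The 2 values of 1302 share dense rank 8.
Remaining distinct values take the next consecutive integers.
I has value 1302 mm → rank 8.

8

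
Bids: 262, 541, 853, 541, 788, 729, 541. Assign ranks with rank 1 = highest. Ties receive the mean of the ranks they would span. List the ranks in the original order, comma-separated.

7, 5, 1, 5, 2, 3, 5

Sorted (descending): 853, 788, 729, 541, 541, 541, 262
The 3 values of 541 occupy positions 4–6 → average rank 5.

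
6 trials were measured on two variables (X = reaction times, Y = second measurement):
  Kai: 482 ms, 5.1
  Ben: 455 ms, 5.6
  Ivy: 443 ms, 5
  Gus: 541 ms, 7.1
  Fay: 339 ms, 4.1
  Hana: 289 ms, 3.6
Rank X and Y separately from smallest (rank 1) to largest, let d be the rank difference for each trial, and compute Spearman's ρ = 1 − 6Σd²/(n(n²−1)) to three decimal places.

Ranks of variable 1: 5, 4, 3, 6, 2, 1
Ranks of variable 2: 4, 5, 3, 6, 2, 1
d = r₁ − r₂: 1, -1, 0, 0, 0, 0
d²: 1, 1, 0, 0, 0, 0; Σd² = 2
ρ = 1 − 6·2/(6·35) = 1 − 12/210 = 0.943

0.943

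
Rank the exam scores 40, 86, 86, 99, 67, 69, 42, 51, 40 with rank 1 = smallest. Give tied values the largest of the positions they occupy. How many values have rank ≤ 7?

Sorted (ascending): 40, 40, 42, 51, 67, 69, 86, 86, 99
The 2 values of 40 occupy positions 1–2 → each gets rank 2.
The 2 values of 86 occupy positions 7–8 → each gets rank 8.
Ranks ≤ 7: {2, 2, 3, 4, 5, 6} → 6 values.

6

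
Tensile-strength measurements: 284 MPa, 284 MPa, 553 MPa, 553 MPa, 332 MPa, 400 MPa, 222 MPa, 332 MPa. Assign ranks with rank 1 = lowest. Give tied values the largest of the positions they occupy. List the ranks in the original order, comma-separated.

Sorted (ascending): 222, 284, 284, 332, 332, 400, 553, 553
The 2 values of 284 occupy positions 2–3 → each gets rank 3.
The 2 values of 332 occupy positions 4–5 → each gets rank 5.
The 2 values of 553 occupy positions 7–8 → each gets rank 8.

3, 3, 8, 8, 5, 6, 1, 5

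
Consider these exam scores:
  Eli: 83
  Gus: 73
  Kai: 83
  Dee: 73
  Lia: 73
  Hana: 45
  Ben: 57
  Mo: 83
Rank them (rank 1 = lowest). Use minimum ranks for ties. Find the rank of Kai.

Sorted (ascending): 45, 57, 73, 73, 73, 83, 83, 83
The 3 values of 73 occupy positions 3–5 → each gets rank 3.
The 3 values of 83 occupy positions 6–8 → each gets rank 6.
Kai has value 83 → rank 6.

6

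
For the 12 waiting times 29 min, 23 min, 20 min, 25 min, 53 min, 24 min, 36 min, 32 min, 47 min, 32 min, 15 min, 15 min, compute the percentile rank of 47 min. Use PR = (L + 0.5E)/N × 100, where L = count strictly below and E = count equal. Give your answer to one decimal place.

N = 12.
Strictly below 47: 10. Equal to 47: 1.
PR = (10 + 0.5·1)/12 × 100 = 87.5

87.5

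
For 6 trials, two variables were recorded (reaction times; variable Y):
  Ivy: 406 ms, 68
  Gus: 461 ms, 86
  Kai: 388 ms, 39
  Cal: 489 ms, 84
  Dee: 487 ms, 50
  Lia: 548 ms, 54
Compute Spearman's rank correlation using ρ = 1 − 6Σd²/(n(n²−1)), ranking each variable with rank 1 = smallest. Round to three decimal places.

Ranks of variable 1: 2, 3, 1, 5, 4, 6
Ranks of variable 2: 4, 6, 1, 5, 2, 3
d = r₁ − r₂: -2, -3, 0, 0, 2, 3
d²: 4, 9, 0, 0, 4, 9; Σd² = 26
ρ = 1 − 6·26/(6·35) = 1 − 156/210 = 0.257

0.257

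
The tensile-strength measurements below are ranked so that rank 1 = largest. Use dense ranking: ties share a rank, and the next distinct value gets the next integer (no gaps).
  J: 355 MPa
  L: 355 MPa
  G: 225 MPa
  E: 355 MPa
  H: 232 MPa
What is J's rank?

Sorted (descending): 355, 355, 355, 232, 225
The 3 values of 355 share dense rank 1.
Remaining distinct values take the next consecutive integers.
J has value 355 MPa → rank 1.

1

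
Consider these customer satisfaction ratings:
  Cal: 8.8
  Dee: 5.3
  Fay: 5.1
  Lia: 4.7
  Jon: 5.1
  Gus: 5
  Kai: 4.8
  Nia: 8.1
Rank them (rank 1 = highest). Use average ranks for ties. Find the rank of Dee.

Sorted (descending): 8.8, 8.1, 5.3, 5.1, 5.1, 5, 4.8, 4.7
The 2 values of 5.1 occupy positions 4–5 → average rank (4+5)/2 = 4.5.
Dee has value 5.3 → rank 3.

3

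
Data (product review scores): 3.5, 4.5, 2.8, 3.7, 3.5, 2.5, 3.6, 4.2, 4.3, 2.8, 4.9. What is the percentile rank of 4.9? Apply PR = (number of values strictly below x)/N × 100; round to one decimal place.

N = 11.
Strictly below 4.9: 10. Equal to 4.9: 1.
PR = 10/11 × 100 = 90.9

90.9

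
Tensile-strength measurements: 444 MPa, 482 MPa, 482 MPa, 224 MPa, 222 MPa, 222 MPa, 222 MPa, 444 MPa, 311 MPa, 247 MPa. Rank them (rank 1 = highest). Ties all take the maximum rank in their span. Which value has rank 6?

Sorted (descending): 482, 482, 444, 444, 311, 247, 224, 222, 222, 222
The 2 values of 482 occupy positions 1–2 → each gets rank 2.
The 2 values of 444 occupy positions 3–4 → each gets rank 4.
The 3 values of 222 occupy positions 8–10 → each gets rank 10.
Rank 6 → value 247.

247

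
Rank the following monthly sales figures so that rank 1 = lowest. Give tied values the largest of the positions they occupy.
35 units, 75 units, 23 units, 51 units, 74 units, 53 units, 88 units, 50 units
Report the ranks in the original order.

Sorted (ascending): 23, 35, 50, 51, 53, 74, 75, 88
No ties — each value takes its position as its rank.

2, 7, 1, 4, 6, 5, 8, 3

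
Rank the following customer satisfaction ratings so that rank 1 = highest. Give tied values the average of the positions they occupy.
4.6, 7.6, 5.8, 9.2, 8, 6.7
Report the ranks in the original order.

6, 3, 5, 1, 2, 4

Sorted (descending): 9.2, 8, 7.6, 6.7, 5.8, 4.6
No ties — each value takes its position as its rank.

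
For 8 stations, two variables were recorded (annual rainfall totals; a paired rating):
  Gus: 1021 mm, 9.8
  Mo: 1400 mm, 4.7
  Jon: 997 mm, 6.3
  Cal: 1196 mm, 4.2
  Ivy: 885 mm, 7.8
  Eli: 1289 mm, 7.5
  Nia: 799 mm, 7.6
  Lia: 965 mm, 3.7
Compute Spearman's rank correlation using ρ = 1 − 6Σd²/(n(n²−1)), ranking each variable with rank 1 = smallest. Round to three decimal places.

Ranks of variable 1: 5, 8, 4, 6, 2, 7, 1, 3
Ranks of variable 2: 8, 3, 4, 2, 7, 5, 6, 1
d = r₁ − r₂: -3, 5, 0, 4, -5, 2, -5, 2
d²: 9, 25, 0, 16, 25, 4, 25, 4; Σd² = 108
ρ = 1 − 6·108/(8·63) = 1 − 648/504 = -0.286

-0.286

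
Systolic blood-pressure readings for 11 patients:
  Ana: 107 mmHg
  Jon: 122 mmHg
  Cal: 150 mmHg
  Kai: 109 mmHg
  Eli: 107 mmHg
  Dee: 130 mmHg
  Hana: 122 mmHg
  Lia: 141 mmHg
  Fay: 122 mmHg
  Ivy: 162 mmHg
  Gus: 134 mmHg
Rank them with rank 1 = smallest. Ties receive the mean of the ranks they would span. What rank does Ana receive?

1.5

Sorted (ascending): 107, 107, 109, 122, 122, 122, 130, 134, 141, 150, 162
The 2 values of 107 occupy positions 1–2 → average rank (1+2)/2 = 1.5.
The 3 values of 122 occupy positions 4–6 → average rank 5.
Ana has value 107 mmHg → rank 1.5.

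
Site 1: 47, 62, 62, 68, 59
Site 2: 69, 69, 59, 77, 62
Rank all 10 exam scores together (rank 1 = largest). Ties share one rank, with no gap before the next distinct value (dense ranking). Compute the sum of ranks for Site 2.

Sorted (descending): 77, 69, 69, 68, 62, 62, 62, 59, 59, 47
The 2 values of 69 share dense rank 2.
The 3 values of 62 share dense rank 4.
The 2 values of 59 share dense rank 5.
Remaining distinct values take the next consecutive integers.
Site 2 values → pooled ranks: 69→2, 69→2, 59→5, 77→1, 62→4
Rank sum = 2 + 2 + 5 + 1 + 4 = 14

14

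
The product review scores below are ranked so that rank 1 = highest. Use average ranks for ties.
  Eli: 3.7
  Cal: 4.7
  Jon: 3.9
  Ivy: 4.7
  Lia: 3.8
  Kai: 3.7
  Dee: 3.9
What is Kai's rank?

Sorted (descending): 4.7, 4.7, 3.9, 3.9, 3.8, 3.7, 3.7
The 2 values of 4.7 occupy positions 1–2 → average rank (1+2)/2 = 1.5.
The 2 values of 3.9 occupy positions 3–4 → average rank (3+4)/2 = 3.5.
The 2 values of 3.7 occupy positions 6–7 → average rank (6+7)/2 = 6.5.
Kai has value 3.7 → rank 6.5.

6.5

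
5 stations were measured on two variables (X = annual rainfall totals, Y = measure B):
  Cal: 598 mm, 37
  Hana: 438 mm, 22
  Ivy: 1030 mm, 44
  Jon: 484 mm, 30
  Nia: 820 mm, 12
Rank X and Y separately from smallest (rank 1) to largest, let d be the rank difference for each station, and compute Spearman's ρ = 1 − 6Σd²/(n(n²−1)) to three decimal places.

Ranks of variable 1: 3, 1, 5, 2, 4
Ranks of variable 2: 4, 2, 5, 3, 1
d = r₁ − r₂: -1, -1, 0, -1, 3
d²: 1, 1, 0, 1, 9; Σd² = 12
ρ = 1 − 6·12/(5·24) = 1 − 72/120 = 0.400

0.400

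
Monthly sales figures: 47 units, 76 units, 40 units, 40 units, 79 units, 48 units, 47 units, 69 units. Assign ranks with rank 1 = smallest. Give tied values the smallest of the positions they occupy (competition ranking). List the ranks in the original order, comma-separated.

Sorted (ascending): 40, 40, 47, 47, 48, 69, 76, 79
The 2 values of 40 occupy positions 1–2 → each gets rank 1.
The 2 values of 47 occupy positions 3–4 → each gets rank 3.

3, 7, 1, 1, 8, 5, 3, 6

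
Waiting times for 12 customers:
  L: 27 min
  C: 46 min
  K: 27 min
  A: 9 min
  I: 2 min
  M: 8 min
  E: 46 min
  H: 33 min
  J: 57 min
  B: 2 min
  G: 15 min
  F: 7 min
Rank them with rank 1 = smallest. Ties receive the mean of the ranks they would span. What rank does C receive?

10.5

Sorted (ascending): 2, 2, 7, 8, 9, 15, 27, 27, 33, 46, 46, 57
The 2 values of 2 occupy positions 1–2 → average rank (1+2)/2 = 1.5.
The 2 values of 27 occupy positions 7–8 → average rank (7+8)/2 = 7.5.
The 2 values of 46 occupy positions 10–11 → average rank (10+11)/2 = 10.5.
C has value 46 min → rank 10.5.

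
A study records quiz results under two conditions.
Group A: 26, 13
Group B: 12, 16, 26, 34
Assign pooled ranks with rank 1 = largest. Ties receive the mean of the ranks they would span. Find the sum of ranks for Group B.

13.5

Sorted (descending): 34, 26, 26, 16, 13, 12
The 2 values of 26 occupy positions 2–3 → average rank (2+3)/2 = 2.5.
Group B values → pooled ranks: 12→6, 16→4, 26→2.5, 34→1
Rank sum = 6 + 4 + 2.5 + 1 = 13.5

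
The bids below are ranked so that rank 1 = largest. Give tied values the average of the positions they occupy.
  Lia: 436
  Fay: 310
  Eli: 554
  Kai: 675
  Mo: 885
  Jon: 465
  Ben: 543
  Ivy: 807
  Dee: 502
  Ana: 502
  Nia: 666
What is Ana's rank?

Sorted (descending): 885, 807, 675, 666, 554, 543, 502, 502, 465, 436, 310
The 2 values of 502 occupy positions 7–8 → average rank (7+8)/2 = 7.5.
Ana has value 502 → rank 7.5.

7.5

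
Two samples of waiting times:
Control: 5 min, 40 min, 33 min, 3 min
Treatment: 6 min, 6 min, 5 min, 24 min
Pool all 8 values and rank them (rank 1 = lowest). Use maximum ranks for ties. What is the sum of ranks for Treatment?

Sorted (ascending): 3, 5, 5, 6, 6, 24, 33, 40
The 2 values of 5 occupy positions 2–3 → each gets rank 3.
The 2 values of 6 occupy positions 4–5 → each gets rank 5.
Treatment values → pooled ranks: 6→5, 6→5, 5→3, 24→6
Rank sum = 5 + 5 + 3 + 6 = 19

19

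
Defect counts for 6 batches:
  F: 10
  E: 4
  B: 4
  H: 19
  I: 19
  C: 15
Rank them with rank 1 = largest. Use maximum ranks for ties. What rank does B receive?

6

Sorted (descending): 19, 19, 15, 10, 4, 4
The 2 values of 19 occupy positions 1–2 → each gets rank 2.
The 2 values of 4 occupy positions 5–6 → each gets rank 6.
B has value 4 → rank 6.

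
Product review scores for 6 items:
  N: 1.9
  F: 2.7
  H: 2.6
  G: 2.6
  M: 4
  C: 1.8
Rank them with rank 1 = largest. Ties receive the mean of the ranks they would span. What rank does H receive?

Sorted (descending): 4, 2.7, 2.6, 2.6, 1.9, 1.8
The 2 values of 2.6 occupy positions 3–4 → average rank (3+4)/2 = 3.5.
H has value 2.6 → rank 3.5.

3.5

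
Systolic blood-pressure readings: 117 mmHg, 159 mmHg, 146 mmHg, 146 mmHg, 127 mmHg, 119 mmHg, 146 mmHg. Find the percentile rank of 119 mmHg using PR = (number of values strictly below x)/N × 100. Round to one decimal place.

N = 7.
Strictly below 119: 1. Equal to 119: 1.
PR = 1/7 × 100 = 14.3

14.3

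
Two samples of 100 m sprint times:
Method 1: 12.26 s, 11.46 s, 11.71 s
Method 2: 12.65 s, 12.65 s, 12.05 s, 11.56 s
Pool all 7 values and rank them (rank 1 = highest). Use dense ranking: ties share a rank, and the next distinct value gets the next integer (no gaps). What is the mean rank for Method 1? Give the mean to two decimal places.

Sorted (descending): 12.65, 12.65, 12.26, 12.05, 11.71, 11.56, 11.46
The 2 values of 12.65 share dense rank 1.
Remaining distinct values take the next consecutive integers.
Method 1 values → pooled ranks: 12.26→2, 11.46→6, 11.71→4
Mean rank = (2 + 6 + 4) / 3 = 4.00

4.00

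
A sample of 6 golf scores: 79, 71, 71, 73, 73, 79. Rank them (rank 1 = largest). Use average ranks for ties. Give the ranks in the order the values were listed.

Sorted (descending): 79, 79, 73, 73, 71, 71
The 2 values of 79 occupy positions 1–2 → average rank (1+2)/2 = 1.5.
The 2 values of 73 occupy positions 3–4 → average rank (3+4)/2 = 3.5.
The 2 values of 71 occupy positions 5–6 → average rank (5+6)/2 = 5.5.

1.5, 5.5, 5.5, 3.5, 3.5, 1.5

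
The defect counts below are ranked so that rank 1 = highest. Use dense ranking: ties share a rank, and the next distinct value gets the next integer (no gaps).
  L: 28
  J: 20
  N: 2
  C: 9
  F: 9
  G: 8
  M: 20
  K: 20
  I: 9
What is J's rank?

Sorted (descending): 28, 20, 20, 20, 9, 9, 9, 8, 2
The 3 values of 20 share dense rank 2.
The 3 values of 9 share dense rank 3.
Remaining distinct values take the next consecutive integers.
J has value 20 → rank 2.

2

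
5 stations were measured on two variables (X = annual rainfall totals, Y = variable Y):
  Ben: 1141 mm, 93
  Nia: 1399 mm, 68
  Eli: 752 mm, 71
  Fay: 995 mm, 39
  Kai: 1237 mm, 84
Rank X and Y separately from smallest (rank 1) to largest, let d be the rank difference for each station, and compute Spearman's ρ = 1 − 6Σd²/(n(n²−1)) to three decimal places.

0.100

Ranks of variable 1: 3, 5, 1, 2, 4
Ranks of variable 2: 5, 2, 3, 1, 4
d = r₁ − r₂: -2, 3, -2, 1, 0
d²: 4, 9, 4, 1, 0; Σd² = 18
ρ = 1 − 6·18/(5·24) = 1 − 108/120 = 0.100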